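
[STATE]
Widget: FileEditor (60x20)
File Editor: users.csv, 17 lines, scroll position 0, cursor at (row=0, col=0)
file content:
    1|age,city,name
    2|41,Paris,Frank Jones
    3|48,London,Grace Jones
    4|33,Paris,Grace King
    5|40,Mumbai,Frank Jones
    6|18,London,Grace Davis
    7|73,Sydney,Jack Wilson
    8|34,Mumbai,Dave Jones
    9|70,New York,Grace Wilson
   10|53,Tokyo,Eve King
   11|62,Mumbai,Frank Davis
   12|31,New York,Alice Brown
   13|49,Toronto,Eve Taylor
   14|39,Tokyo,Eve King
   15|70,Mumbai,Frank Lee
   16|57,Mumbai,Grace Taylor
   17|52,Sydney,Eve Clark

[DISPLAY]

█ge,city,name                                              ▲
41,Paris,Frank Jones                                       █
48,London,Grace Jones                                      ░
33,Paris,Grace King                                        ░
40,Mumbai,Frank Jones                                      ░
18,London,Grace Davis                                      ░
73,Sydney,Jack Wilson                                      ░
34,Mumbai,Dave Jones                                       ░
70,New York,Grace Wilson                                   ░
53,Tokyo,Eve King                                          ░
62,Mumbai,Frank Davis                                      ░
31,New York,Alice Brown                                    ░
49,Toronto,Eve Taylor                                      ░
39,Tokyo,Eve King                                          ░
70,Mumbai,Frank Lee                                        ░
57,Mumbai,Grace Taylor                                     ░
52,Sydney,Eve Clark                                        ░
                                                           ░
                                                           ░
                                                           ▼


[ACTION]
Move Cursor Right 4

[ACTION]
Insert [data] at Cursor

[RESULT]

age,data█ity,name                                          ▲
41,Paris,Frank Jones                                       █
48,London,Grace Jones                                      ░
33,Paris,Grace King                                        ░
40,Mumbai,Frank Jones                                      ░
18,London,Grace Davis                                      ░
73,Sydney,Jack Wilson                                      ░
34,Mumbai,Dave Jones                                       ░
70,New York,Grace Wilson                                   ░
53,Tokyo,Eve King                                          ░
62,Mumbai,Frank Davis                                      ░
31,New York,Alice Brown                                    ░
49,Toronto,Eve Taylor                                      ░
39,Tokyo,Eve King                                          ░
70,Mumbai,Frank Lee                                        ░
57,Mumbai,Grace Taylor                                     ░
52,Sydney,Eve Clark                                        ░
                                                           ░
                                                           ░
                                                           ▼


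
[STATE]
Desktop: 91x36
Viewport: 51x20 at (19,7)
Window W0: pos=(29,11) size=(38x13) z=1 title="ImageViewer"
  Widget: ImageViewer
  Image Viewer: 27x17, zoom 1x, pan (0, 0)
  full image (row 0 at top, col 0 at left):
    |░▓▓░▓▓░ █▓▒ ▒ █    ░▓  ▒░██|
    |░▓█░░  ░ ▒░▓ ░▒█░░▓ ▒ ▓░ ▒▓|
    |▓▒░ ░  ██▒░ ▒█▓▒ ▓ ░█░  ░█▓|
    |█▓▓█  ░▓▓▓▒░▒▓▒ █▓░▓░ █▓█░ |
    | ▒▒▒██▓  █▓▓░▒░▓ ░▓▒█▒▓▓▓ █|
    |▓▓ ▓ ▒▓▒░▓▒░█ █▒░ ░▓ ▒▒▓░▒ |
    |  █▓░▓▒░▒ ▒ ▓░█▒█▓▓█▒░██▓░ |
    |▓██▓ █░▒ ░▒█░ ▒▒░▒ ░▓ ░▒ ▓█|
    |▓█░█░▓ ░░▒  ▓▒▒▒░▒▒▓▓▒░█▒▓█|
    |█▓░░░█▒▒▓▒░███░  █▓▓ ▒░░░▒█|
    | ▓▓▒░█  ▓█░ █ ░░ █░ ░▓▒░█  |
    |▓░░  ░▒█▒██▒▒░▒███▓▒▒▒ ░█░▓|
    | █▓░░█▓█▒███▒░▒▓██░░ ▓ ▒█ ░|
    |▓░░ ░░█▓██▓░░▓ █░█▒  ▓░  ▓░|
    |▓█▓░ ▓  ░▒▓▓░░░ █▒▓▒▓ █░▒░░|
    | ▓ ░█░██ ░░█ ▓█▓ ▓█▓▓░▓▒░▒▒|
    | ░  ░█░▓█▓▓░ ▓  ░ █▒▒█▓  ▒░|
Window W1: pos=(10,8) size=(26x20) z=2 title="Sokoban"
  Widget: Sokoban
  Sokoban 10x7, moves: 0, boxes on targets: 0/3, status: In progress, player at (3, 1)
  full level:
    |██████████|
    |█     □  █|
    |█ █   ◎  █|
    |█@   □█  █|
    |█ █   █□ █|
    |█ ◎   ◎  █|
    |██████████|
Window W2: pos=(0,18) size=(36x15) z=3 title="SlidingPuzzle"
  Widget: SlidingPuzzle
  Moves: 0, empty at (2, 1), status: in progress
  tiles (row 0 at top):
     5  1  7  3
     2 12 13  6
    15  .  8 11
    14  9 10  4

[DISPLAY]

                                                   
━━━━━━━━━━━━━━━━┓                                  
                ┃                                  
────────────────┨                                  
██              ┃━━━━━━━━━━━━━━━━━━━━━━━━━━━━━━┓   
 █              ┃Viewer                        ┃   
 █              ┃──────────────────────────────┨   
 █              ┃░ █▓▒ ▒ █    ░▓  ▒░██         ┃   
 █              ┃ ░ ▒░▓ ░▒█░░▓ ▒ ▓░ ▒▓         ┃   
 █              ┃ ██▒░ ▒█▓▒ ▓ ░█░  ░█▓         ┃   
██              ┃░▓▓▓▒░▒▓▒ █▓░▓░ █▓█░          ┃   
━━━━━━━━━━━━━━━━┓▓  █▓▓░▒░▓ ░▓▒█▒▓▓▓ █         ┃   
                ┃▓▒░▓▒░█ █▒░ ░▓ ▒▒▓░▒          ┃   
────────────────┨▒░▒ ▒ ▓░█▒█▓▓█▒░██▓░          ┃   
──┐             ┃░▒ ░▒█░ ▒▒░▒ ░▓ ░▒ ▓█         ┃   
3 │             ┃ ░░▒  ▓▒▒▒░▒▒▓▓▒░█▒▓█         ┃   
──┤             ┃━━━━━━━━━━━━━━━━━━━━━━━━━━━━━━┛   
6 │             ┃                                  
──┤             ┃                                  
1 │             ┃                                  


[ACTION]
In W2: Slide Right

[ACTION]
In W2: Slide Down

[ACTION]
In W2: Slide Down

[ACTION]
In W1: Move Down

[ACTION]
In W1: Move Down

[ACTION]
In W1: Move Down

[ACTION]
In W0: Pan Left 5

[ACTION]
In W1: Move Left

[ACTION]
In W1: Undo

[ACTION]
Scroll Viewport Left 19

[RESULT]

                                                   
          ┏━━━━━━━━━━━━━━━━━━━━━━━━┓               
          ┃ Sokoban                ┃               
          ┠────────────────────────┨               
          ┃██████████              ┃━━━━━━━━━━━━━━━
          ┃█     □  █              ┃Viewer         
          ┃█ █   ◎  █              ┃───────────────
          ┃█    □█  █              ┃░ █▓▒ ▒ █    ░▓
          ┃█@█   █□ █              ┃ ░ ▒░▓ ░▒█░░▓ ▒
          ┃█ ◎   ◎  █              ┃ ██▒░ ▒█▓▒ ▓ ░█
          ┃██████████              ┃░▓▓▓▒░▒▓▒ █▓░▓░
┏━━━━━━━━━━━━━━━━━━━━━━━━━━━━━━━━━━┓▓  █▓▓░▒░▓ ░▓▒█
┃ SlidingPuzzle                    ┃▓▒░▓▒░█ █▒░ ░▓ 
┠──────────────────────────────────┨▒░▒ ▒ ▓░█▒█▓▓█▒
┃┌────┬────┬────┬────┐             ┃░▒ ░▒█░ ▒▒░▒ ░▓
┃│    │  1 │  7 │  3 │             ┃ ░░▒  ▓▒▒▒░▒▒▓▓
┃├────┼────┼────┼────┤             ┃━━━━━━━━━━━━━━━
┃│  5 │ 12 │ 13 │  6 │             ┃               
┃├────┼────┼────┼────┤             ┃               
┃│  2 │ 15 │  8 │ 11 │             ┃               


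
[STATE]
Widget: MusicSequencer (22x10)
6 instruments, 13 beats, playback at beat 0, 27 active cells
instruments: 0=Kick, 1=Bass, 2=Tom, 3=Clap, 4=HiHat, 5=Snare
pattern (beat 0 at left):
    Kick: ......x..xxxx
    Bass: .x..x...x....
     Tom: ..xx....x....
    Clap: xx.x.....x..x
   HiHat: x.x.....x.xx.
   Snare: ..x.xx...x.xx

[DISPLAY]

      ▼123456789012   
  Kick······█··████   
  Bass·█··█···█····   
   Tom··██····█····   
  Clap██·█·····█··█   
 HiHat█·█·····█·██·   
 Snare··█·██···█·██   
                      
                      
                      


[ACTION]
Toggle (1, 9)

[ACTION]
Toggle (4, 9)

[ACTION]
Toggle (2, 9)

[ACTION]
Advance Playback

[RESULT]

      0▼23456789012   
  Kick······█··████   
  Bass·█··█···██···   
   Tom··██····██···   
  Clap██·█·····█··█   
 HiHat█·█·····████·   
 Snare··█·██···█·██   
                      
                      
                      


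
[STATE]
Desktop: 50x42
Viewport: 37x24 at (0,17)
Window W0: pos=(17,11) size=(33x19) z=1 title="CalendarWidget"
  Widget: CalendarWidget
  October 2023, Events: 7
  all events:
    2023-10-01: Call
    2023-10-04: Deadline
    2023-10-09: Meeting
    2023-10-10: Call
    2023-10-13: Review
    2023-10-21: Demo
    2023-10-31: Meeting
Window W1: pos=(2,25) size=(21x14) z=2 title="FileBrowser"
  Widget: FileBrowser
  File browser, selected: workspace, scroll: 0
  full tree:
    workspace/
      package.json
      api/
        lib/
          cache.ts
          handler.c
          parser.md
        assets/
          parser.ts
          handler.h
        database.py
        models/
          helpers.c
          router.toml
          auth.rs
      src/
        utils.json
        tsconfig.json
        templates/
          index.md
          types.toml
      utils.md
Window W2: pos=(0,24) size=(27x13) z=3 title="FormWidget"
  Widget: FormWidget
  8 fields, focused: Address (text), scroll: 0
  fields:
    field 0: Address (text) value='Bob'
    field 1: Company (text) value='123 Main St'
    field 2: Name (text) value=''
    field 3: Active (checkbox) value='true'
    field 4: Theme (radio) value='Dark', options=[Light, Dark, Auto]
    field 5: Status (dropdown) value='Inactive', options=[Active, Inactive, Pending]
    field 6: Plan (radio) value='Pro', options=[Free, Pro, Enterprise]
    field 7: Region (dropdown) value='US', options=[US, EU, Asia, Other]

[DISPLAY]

                 ┃ 2  3  4*  5  6  7 
                 ┃ 9* 10* 11 12 13* 1
                 ┃16 17 18 19 20 21* 
                 ┃23 24 25 26 27 28 2
                 ┃30 31*             
                 ┃                   
                 ┃                   
┏━━━━━━━━━━━━━━━━━━━━━━━━━┓          
┃ FormWidget              ┃          
┠─────────────────────────┨          
┃> Address:    [Bob      ]┃          
┃  Company:    [123 Main ]┃          
┃  Name:       [         ]┃━━━━━━━━━━
┃  Active:     [x]        ┃          
┃  Theme:      ( ) Light  ┃          
┃  Status:     [Inactive▼]┃          
┃  Plan:       ( ) Free  (┃          
┃  Region:     [US      ▼]┃          
┃                         ┃          
┗━━━━━━━━━━━━━━━━━━━━━━━━━┛          
  ┃                   ┃              
  ┗━━━━━━━━━━━━━━━━━━━┛              
                                     
                                     


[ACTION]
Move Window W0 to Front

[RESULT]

                 ┃ 2  3  4*  5  6  7 
                 ┃ 9* 10* 11 12 13* 1
                 ┃16 17 18 19 20 21* 
                 ┃23 24 25 26 27 28 2
                 ┃30 31*             
                 ┃                   
                 ┃                   
┏━━━━━━━━━━━━━━━━┃                   
┃ FormWidget     ┃                   
┠────────────────┃                   
┃> Address:    [B┃                   
┃  Company:    [1┃                   
┃  Name:       [ ┗━━━━━━━━━━━━━━━━━━━
┃  Active:     [x]        ┃          
┃  Theme:      ( ) Light  ┃          
┃  Status:     [Inactive▼]┃          
┃  Plan:       ( ) Free  (┃          
┃  Region:     [US      ▼]┃          
┃                         ┃          
┗━━━━━━━━━━━━━━━━━━━━━━━━━┛          
  ┃                   ┃              
  ┗━━━━━━━━━━━━━━━━━━━┛              
                                     
                                     


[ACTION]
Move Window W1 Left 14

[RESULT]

                 ┃ 2  3  4*  5  6  7 
                 ┃ 9* 10* 11 12 13* 1
                 ┃16 17 18 19 20 21* 
                 ┃23 24 25 26 27 28 2
                 ┃30 31*             
                 ┃                   
                 ┃                   
┏━━━━━━━━━━━━━━━━┃                   
┃ FormWidget     ┃                   
┠────────────────┃                   
┃> Address:    [B┃                   
┃  Company:    [1┃                   
┃  Name:       [ ┗━━━━━━━━━━━━━━━━━━━
┃  Active:     [x]        ┃          
┃  Theme:      ( ) Light  ┃          
┃  Status:     [Inactive▼]┃          
┃  Plan:       ( ) Free  (┃          
┃  Region:     [US      ▼]┃          
┃                         ┃          
┗━━━━━━━━━━━━━━━━━━━━━━━━━┛          
┃                   ┃                
┗━━━━━━━━━━━━━━━━━━━┛                
                                     
                                     


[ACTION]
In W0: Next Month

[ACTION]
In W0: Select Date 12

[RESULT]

                 ┃ 6  7  8  9 10 11 [
                 ┃13 14 15 16 17 18 1
                 ┃20 21 22 23 24 25 2
                 ┃27 28 29 30        
                 ┃                   
                 ┃                   
                 ┃                   
┏━━━━━━━━━━━━━━━━┃                   
┃ FormWidget     ┃                   
┠────────────────┃                   
┃> Address:    [B┃                   
┃  Company:    [1┃                   
┃  Name:       [ ┗━━━━━━━━━━━━━━━━━━━
┃  Active:     [x]        ┃          
┃  Theme:      ( ) Light  ┃          
┃  Status:     [Inactive▼]┃          
┃  Plan:       ( ) Free  (┃          
┃  Region:     [US      ▼]┃          
┃                         ┃          
┗━━━━━━━━━━━━━━━━━━━━━━━━━┛          
┃                   ┃                
┗━━━━━━━━━━━━━━━━━━━┛                
                                     
                                     


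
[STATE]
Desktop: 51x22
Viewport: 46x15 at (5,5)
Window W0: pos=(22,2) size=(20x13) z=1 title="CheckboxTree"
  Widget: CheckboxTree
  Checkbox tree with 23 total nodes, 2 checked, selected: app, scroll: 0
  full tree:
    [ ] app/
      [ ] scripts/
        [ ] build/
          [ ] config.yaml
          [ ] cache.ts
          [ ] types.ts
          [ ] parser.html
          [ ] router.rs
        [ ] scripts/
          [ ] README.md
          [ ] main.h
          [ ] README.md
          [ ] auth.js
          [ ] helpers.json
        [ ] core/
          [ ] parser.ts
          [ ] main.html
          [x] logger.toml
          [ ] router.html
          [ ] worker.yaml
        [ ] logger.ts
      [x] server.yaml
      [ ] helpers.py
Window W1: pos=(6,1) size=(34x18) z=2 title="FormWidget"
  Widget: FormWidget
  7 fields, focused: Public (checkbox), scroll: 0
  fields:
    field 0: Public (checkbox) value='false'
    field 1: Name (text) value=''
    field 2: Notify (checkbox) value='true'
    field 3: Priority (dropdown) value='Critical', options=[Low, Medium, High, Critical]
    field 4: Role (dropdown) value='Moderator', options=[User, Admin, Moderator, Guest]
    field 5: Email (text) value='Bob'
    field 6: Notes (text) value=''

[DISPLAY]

 ┃  Name:       [                ]┃ ┃         
 ┃  Notify:     [x]               ┃ ┃         
 ┃  Priority:   [Critical       ▼]┃ ┃         
 ┃  Role:       [Moderator      ▼]┃.┃         
 ┃  Email:      [Bob             ]┃t┃         
 ┃  Notes:      [                ]┃t┃         
 ┃                                ┃.┃         
 ┃                                ┃.┃         
 ┃                                ┃ ┃         
 ┃                                ┃━┛         
 ┃                                ┃           
 ┃                                ┃           
 ┃                                ┃           
 ┗━━━━━━━━━━━━━━━━━━━━━━━━━━━━━━━━┛           
                                              


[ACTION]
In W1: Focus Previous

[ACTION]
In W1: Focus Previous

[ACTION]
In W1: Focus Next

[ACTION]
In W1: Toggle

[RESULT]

 ┃  Name:       [                ]┃ ┃         
 ┃  Notify:     [x]               ┃ ┃         
 ┃  Priority:   [Critical       ▼]┃ ┃         
 ┃  Role:       [Moderator      ▼]┃.┃         
 ┃  Email:      [Bob             ]┃t┃         
 ┃> Notes:      [                ]┃t┃         
 ┃                                ┃.┃         
 ┃                                ┃.┃         
 ┃                                ┃ ┃         
 ┃                                ┃━┛         
 ┃                                ┃           
 ┃                                ┃           
 ┃                                ┃           
 ┗━━━━━━━━━━━━━━━━━━━━━━━━━━━━━━━━┛           
                                              


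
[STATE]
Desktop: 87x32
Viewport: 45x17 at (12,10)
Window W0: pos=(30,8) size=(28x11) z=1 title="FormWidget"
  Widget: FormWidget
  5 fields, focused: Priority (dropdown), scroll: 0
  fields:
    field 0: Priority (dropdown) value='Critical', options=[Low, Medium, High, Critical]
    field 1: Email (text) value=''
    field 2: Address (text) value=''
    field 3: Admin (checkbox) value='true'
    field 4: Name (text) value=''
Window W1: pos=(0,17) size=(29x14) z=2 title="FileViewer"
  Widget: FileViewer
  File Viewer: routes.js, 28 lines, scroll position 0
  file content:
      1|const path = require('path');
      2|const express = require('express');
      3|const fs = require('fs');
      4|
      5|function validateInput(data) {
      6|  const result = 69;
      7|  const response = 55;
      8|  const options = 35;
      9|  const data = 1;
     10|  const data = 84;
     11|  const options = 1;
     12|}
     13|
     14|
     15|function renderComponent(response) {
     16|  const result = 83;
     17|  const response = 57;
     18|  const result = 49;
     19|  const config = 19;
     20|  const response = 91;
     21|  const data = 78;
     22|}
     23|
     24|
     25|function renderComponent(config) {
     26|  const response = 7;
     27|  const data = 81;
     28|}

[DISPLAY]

                  ┠──────────────────────────
                  ┃> Priority:   [Critical ▼]
                  ┃  Email:      [          ]
                  ┃  Address:    [          ]
                  ┃  Admin:      [x]         
                  ┃  Name:       [          ]
                  ┃                          
━━━━━━━━━━━━━━━━┓ ┃                          
                ┃ ┗━━━━━━━━━━━━━━━━━━━━━━━━━━
────────────────┨                            
= require('path▲┃                            
ss = require('e█┃                            
require('fs'); ░┃                            
               ░┃                            
lidateInput(dat░┃                            
ult = 69;      ░┃                            
ponse = 55;    ░┃                            


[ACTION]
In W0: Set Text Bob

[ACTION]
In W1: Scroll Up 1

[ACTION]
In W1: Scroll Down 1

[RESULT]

                  ┠──────────────────────────
                  ┃> Priority:   [Critical ▼]
                  ┃  Email:      [          ]
                  ┃  Address:    [          ]
                  ┃  Admin:      [x]         
                  ┃  Name:       [          ]
                  ┃                          
━━━━━━━━━━━━━━━━┓ ┃                          
                ┃ ┗━━━━━━━━━━━━━━━━━━━━━━━━━━
────────────────┨                            
ss = require('e▲┃                            
require('fs'); █┃                            
               ░┃                            
lidateInput(dat░┃                            
ult = 69;      ░┃                            
ponse = 55;    ░┃                            
ions = 35;     ░┃                            


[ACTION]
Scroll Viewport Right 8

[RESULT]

          ┠──────────────────────────┨       
          ┃> Priority:   [Critical ▼]┃       
          ┃  Email:      [          ]┃       
          ┃  Address:    [          ]┃       
          ┃  Admin:      [x]         ┃       
          ┃  Name:       [          ]┃       
          ┃                          ┃       
━━━━━━━━┓ ┃                          ┃       
        ┃ ┗━━━━━━━━━━━━━━━━━━━━━━━━━━┛       
────────┨                                    
uire('e▲┃                                    
'fs'); █┃                                    
       ░┃                                    
put(dat░┃                                    
;      ░┃                                    
55;    ░┃                                    
5;     ░┃                                    


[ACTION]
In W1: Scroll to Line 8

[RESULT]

          ┠──────────────────────────┨       
          ┃> Priority:   [Critical ▼]┃       
          ┃  Email:      [          ]┃       
          ┃  Address:    [          ]┃       
          ┃  Admin:      [x]         ┃       
          ┃  Name:       [          ]┃       
          ┃                          ┃       
━━━━━━━━┓ ┃                          ┃       
        ┃ ┗━━━━━━━━━━━━━━━━━━━━━━━━━━┛       
────────┨                                    
5;     ▲┃                                    
       ░┃                                    
       ░┃                                    
;      ░┃                                    
       █┃                                    
       ░┃                                    
       ░┃                                    


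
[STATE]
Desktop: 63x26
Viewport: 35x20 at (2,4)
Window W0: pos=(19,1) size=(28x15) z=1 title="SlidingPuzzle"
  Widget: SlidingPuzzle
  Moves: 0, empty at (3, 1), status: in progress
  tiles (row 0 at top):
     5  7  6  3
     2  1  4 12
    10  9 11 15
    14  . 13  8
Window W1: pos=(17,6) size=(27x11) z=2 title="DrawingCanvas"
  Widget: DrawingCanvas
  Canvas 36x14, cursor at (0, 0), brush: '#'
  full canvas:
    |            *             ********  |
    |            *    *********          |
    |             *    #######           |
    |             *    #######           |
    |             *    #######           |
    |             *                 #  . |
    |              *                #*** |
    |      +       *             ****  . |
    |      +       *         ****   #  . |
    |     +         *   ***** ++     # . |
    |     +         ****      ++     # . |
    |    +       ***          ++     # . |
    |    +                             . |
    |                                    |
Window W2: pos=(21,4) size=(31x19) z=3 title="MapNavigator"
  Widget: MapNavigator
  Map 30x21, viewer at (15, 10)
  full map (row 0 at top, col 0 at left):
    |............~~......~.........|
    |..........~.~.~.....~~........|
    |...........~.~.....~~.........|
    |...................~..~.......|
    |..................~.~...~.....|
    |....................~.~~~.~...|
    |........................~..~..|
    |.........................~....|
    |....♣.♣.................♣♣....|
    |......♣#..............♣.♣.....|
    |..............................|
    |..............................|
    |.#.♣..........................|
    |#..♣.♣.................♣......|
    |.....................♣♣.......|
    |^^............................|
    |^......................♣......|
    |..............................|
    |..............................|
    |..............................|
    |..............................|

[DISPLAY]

                 ┃┌┏━━━━━━━━━━━━━━━
                 ┃│┃ MapNavigator  
               ┏━━━┠───────────────
               ┃ Dr┃...............
               ┠───┃...............
               ┃+  ┃...............
               ┃   ┃...............
               ┃   ┃...............
               ┃   ┃...♣.♣.........
               ┃   ┃.....♣#........
               ┃   ┃..............@
               ┃   ┃...............
               ┗━━━┃#.♣............
                   ┃..♣.♣..........
                   ┃...............
                   ┃^..............
                   ┃...............
                   ┃...............
                   ┗━━━━━━━━━━━━━━━
                                   


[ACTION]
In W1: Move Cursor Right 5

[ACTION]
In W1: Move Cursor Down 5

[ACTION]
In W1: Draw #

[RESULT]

                 ┃┌┏━━━━━━━━━━━━━━━
                 ┃│┃ MapNavigator  
               ┏━━━┠───────────────
               ┃ Dr┃...............
               ┠───┃...............
               ┃   ┃...............
               ┃   ┃...............
               ┃   ┃...............
               ┃   ┃...♣.♣.........
               ┃   ┃.....♣#........
               ┃   ┃..............@
               ┃   ┃...............
               ┗━━━┃#.♣............
                   ┃..♣.♣..........
                   ┃...............
                   ┃^..............
                   ┃...............
                   ┃...............
                   ┗━━━━━━━━━━━━━━━
                                   


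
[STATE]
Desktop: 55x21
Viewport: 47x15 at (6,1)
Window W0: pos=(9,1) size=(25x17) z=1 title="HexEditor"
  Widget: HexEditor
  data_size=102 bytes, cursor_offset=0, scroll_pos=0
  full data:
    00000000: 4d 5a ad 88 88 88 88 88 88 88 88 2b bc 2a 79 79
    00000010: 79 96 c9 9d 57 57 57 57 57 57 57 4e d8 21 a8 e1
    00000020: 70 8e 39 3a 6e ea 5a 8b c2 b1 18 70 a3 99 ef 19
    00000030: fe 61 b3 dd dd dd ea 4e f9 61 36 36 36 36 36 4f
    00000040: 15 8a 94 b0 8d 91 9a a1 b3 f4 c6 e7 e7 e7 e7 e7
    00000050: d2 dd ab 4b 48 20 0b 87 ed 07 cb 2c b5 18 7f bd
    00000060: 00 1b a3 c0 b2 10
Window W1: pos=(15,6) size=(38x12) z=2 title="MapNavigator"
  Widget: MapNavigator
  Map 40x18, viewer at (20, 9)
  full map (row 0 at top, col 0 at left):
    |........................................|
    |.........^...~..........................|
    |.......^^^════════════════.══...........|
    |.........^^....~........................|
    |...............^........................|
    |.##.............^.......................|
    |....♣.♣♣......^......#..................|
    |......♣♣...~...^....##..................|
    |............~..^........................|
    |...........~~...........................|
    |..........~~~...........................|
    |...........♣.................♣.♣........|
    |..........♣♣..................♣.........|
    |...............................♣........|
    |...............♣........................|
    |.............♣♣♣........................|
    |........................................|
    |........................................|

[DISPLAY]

   ┏━━━━━━━━━━━━━━━━━━━━━━━┓                   
   ┃ HexEditor             ┃                   
   ┠───────────────────────┨                   
   ┃00000000  4D 5a ad 88 8┃                   
   ┃00000010  79 96 c9 9d 5┃                   
   ┃00000┏━━━━━━━━━━━━━━━━━━━━━━━━━━━━━━━━━━━━┓
   ┃00000┃ MapNavigator                       ┃
   ┃00000┠────────────────────────────────────┨
   ┃00000┃#.............^.....................┃
   ┃00000┃..♣.♣♣......^......#................┃
   ┃     ┃....♣♣...~...^....##................┃
   ┃     ┃..........~..^......................┃
   ┃     ┃.........~~.......@.................┃
   ┃     ┃........~~~.........................┃
   ┃     ┃.........♣.................♣.♣......┃


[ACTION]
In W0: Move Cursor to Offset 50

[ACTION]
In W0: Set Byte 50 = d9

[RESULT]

   ┏━━━━━━━━━━━━━━━━━━━━━━━┓                   
   ┃ HexEditor             ┃                   
   ┠───────────────────────┨                   
   ┃00000000  4d 5a ad 88 8┃                   
   ┃00000010  79 96 c9 9d 5┃                   
   ┃00000┏━━━━━━━━━━━━━━━━━━━━━━━━━━━━━━━━━━━━┓
   ┃00000┃ MapNavigator                       ┃
   ┃00000┠────────────────────────────────────┨
   ┃00000┃#.............^.....................┃
   ┃00000┃..♣.♣♣......^......#................┃
   ┃     ┃....♣♣...~...^....##................┃
   ┃     ┃..........~..^......................┃
   ┃     ┃.........~~.......@.................┃
   ┃     ┃........~~~.........................┃
   ┃     ┃.........♣.................♣.♣......┃


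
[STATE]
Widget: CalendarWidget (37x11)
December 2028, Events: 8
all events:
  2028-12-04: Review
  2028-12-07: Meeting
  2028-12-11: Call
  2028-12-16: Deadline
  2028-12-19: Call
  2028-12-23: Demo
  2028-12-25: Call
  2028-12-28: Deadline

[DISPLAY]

            December 2028            
Mo Tu We Th Fr Sa Su                 
             1  2  3                 
 4*  5  6  7*  8  9 10               
11* 12 13 14 15 16* 17               
18 19* 20 21 22 23* 24               
25* 26 27 28* 29 30 31               
                                     
                                     
                                     
                                     


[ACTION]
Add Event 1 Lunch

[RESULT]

            December 2028            
Mo Tu We Th Fr Sa Su                 
             1*  2  3                
 4*  5  6  7*  8  9 10               
11* 12 13 14 15 16* 17               
18 19* 20 21 22 23* 24               
25* 26 27 28* 29 30 31               
                                     
                                     
                                     
                                     


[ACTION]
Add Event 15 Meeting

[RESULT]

            December 2028            
Mo Tu We Th Fr Sa Su                 
             1*  2  3                
 4*  5  6  7*  8  9 10               
11* 12 13 14 15* 16* 17              
18 19* 20 21 22 23* 24               
25* 26 27 28* 29 30 31               
                                     
                                     
                                     
                                     


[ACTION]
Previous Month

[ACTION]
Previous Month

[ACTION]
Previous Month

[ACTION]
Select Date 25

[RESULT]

            September 2028           
Mo Tu We Th Fr Sa Su                 
             1  2  3                 
 4  5  6  7  8  9 10                 
11 12 13 14 15 16 17                 
18 19 20 21 22 23 24                 
[25] 26 27 28 29 30                  
                                     
                                     
                                     
                                     


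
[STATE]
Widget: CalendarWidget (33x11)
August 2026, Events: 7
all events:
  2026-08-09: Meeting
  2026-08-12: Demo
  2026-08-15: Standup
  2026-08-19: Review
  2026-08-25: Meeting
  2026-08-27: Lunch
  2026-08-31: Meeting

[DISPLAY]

           August 2026           
Mo Tu We Th Fr Sa Su             
                1  2             
 3  4  5  6  7  8  9*            
10 11 12* 13 14 15* 16           
17 18 19* 20 21 22 23            
24 25* 26 27* 28 29 30           
31*                              
                                 
                                 
                                 


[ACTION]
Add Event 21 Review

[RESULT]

           August 2026           
Mo Tu We Th Fr Sa Su             
                1  2             
 3  4  5  6  7  8  9*            
10 11 12* 13 14 15* 16           
17 18 19* 20 21* 22 23           
24 25* 26 27* 28 29 30           
31*                              
                                 
                                 
                                 


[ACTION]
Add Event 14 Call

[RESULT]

           August 2026           
Mo Tu We Th Fr Sa Su             
                1  2             
 3  4  5  6  7  8  9*            
10 11 12* 13 14* 15* 16          
17 18 19* 20 21* 22 23           
24 25* 26 27* 28 29 30           
31*                              
                                 
                                 
                                 


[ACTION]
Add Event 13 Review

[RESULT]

           August 2026           
Mo Tu We Th Fr Sa Su             
                1  2             
 3  4  5  6  7  8  9*            
10 11 12* 13* 14* 15* 16         
17 18 19* 20 21* 22 23           
24 25* 26 27* 28 29 30           
31*                              
                                 
                                 
                                 


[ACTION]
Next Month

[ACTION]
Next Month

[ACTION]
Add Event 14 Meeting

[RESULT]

           October 2026          
Mo Tu We Th Fr Sa Su             
          1  2  3  4             
 5  6  7  8  9 10 11             
12 13 14* 15 16 17 18            
19 20 21 22 23 24 25             
26 27 28 29 30 31                
                                 
                                 
                                 
                                 


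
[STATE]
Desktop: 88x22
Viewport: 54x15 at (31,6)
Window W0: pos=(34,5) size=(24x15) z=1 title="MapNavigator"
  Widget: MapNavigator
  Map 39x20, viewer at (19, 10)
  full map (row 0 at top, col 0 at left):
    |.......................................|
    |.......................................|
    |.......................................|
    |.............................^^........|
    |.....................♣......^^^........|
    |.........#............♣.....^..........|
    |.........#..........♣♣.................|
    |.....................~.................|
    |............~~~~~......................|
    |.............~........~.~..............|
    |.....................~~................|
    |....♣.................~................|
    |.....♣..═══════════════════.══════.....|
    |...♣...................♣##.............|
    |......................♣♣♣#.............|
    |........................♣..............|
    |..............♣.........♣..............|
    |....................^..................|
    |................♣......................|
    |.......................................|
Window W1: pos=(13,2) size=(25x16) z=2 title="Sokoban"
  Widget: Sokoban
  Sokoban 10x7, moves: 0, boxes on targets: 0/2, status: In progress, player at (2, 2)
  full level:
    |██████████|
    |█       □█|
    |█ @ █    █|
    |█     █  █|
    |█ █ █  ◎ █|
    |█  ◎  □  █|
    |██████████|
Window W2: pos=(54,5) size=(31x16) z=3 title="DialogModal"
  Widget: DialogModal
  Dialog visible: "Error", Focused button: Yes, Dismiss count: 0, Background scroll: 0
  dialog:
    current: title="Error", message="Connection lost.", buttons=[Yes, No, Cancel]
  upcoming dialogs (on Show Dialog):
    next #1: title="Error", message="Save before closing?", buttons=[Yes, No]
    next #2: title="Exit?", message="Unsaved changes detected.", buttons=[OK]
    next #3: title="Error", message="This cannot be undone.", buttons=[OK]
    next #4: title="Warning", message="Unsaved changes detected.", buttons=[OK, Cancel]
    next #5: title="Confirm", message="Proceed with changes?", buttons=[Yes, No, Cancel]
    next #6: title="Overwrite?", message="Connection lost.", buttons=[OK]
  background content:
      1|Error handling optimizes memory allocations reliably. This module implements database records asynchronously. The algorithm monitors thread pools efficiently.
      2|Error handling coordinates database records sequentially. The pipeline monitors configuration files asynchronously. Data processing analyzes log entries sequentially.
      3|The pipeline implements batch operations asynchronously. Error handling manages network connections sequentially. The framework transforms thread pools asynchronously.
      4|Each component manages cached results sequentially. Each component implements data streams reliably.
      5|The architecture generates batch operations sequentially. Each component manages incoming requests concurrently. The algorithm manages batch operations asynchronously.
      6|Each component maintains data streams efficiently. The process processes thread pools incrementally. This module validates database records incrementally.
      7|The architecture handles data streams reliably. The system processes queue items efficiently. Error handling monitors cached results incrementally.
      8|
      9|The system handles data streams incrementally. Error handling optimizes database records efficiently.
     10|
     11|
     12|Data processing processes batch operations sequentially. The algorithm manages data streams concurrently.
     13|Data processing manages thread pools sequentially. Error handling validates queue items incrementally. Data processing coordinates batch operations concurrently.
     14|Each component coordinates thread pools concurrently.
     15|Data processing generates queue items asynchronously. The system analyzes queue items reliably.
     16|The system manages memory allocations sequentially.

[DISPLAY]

      ┃pNavigator      ┃ DialogModal                 ┃
      ┃────────────────┠─────────────────────────────┨
      ┃...........♣....┃Error handling optimizes memo┃
      ┃.........♣♣.....┃Error handling coordinates da┃
      ┃..........~.....┃The pipeline implements batch┃
      ┃.~~~~~..........┃Eac┌─────────────────────┐hed┃
      ┃..~........~.~..┃The│        Error        │ ba┃
      ┃........@.~~....┃Eac│   Connection lost.  │ata┃
      ┃...........~....┃The│ [Yes]  No   Cancel  │ata┃
      ┃════════════════┃   └─────────────────────┘   ┃
      ┃............♣##.┃The system handles data strea┃
━━━━━━┛...........♣♣♣#.┃                             ┃
   ┃................♣..┃                             ┃
   ┗━━━━━━━━━━━━━━━━━━━┃Data processing processes bat┃
                       ┗━━━━━━━━━━━━━━━━━━━━━━━━━━━━━┛


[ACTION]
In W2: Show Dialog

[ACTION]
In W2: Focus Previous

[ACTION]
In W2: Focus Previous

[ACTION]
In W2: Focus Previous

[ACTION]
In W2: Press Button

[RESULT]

      ┃pNavigator      ┃ DialogModal                 ┃
      ┃────────────────┠─────────────────────────────┨
      ┃...........♣....┃Error handling optimizes memo┃
      ┃.........♣♣.....┃Error handling coordinates da┃
      ┃..........~.....┃The pipeline implements batch┃
      ┃.~~~~~..........┃Each component manages cached┃
      ┃..~........~.~..┃The architecture generates ba┃
      ┃........@.~~....┃Each component maintains data┃
      ┃...........~....┃The architecture handles data┃
      ┃════════════════┃                             ┃
      ┃............♣##.┃The system handles data strea┃
━━━━━━┛...........♣♣♣#.┃                             ┃
   ┃................♣..┃                             ┃
   ┗━━━━━━━━━━━━━━━━━━━┃Data processing processes bat┃
                       ┗━━━━━━━━━━━━━━━━━━━━━━━━━━━━━┛
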